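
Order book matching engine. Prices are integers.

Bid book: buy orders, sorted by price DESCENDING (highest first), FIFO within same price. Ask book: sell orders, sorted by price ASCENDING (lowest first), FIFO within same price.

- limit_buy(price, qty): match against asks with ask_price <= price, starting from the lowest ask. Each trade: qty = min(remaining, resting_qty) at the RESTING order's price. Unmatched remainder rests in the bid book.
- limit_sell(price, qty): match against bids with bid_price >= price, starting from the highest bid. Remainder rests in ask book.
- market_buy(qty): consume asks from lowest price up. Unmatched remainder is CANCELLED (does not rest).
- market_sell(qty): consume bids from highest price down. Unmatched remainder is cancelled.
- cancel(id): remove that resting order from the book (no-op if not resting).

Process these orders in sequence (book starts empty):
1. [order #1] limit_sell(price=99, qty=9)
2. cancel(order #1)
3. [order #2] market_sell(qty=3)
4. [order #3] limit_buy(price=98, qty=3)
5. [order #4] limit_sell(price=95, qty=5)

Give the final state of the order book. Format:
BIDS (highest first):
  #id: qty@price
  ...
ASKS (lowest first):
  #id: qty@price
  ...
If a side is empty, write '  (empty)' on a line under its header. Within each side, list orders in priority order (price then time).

Answer: BIDS (highest first):
  (empty)
ASKS (lowest first):
  #4: 2@95

Derivation:
After op 1 [order #1] limit_sell(price=99, qty=9): fills=none; bids=[-] asks=[#1:9@99]
After op 2 cancel(order #1): fills=none; bids=[-] asks=[-]
After op 3 [order #2] market_sell(qty=3): fills=none; bids=[-] asks=[-]
After op 4 [order #3] limit_buy(price=98, qty=3): fills=none; bids=[#3:3@98] asks=[-]
After op 5 [order #4] limit_sell(price=95, qty=5): fills=#3x#4:3@98; bids=[-] asks=[#4:2@95]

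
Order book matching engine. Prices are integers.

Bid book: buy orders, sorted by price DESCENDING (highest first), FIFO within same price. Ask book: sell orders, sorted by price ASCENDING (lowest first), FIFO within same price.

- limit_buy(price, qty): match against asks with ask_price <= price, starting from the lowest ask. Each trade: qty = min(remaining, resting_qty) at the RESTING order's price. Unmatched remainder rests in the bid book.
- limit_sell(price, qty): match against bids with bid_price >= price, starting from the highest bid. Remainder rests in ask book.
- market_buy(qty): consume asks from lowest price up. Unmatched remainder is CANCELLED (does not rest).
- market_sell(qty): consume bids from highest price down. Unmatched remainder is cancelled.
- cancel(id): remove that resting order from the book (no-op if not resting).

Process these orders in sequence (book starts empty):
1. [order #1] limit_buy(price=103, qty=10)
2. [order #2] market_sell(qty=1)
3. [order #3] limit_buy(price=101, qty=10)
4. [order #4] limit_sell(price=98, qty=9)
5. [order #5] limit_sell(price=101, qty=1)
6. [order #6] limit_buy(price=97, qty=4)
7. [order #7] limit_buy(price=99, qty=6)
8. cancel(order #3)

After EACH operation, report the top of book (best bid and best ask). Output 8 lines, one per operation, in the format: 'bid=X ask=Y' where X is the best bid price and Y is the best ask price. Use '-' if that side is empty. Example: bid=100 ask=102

Answer: bid=103 ask=-
bid=103 ask=-
bid=103 ask=-
bid=101 ask=-
bid=101 ask=-
bid=101 ask=-
bid=101 ask=-
bid=99 ask=-

Derivation:
After op 1 [order #1] limit_buy(price=103, qty=10): fills=none; bids=[#1:10@103] asks=[-]
After op 2 [order #2] market_sell(qty=1): fills=#1x#2:1@103; bids=[#1:9@103] asks=[-]
After op 3 [order #3] limit_buy(price=101, qty=10): fills=none; bids=[#1:9@103 #3:10@101] asks=[-]
After op 4 [order #4] limit_sell(price=98, qty=9): fills=#1x#4:9@103; bids=[#3:10@101] asks=[-]
After op 5 [order #5] limit_sell(price=101, qty=1): fills=#3x#5:1@101; bids=[#3:9@101] asks=[-]
After op 6 [order #6] limit_buy(price=97, qty=4): fills=none; bids=[#3:9@101 #6:4@97] asks=[-]
After op 7 [order #7] limit_buy(price=99, qty=6): fills=none; bids=[#3:9@101 #7:6@99 #6:4@97] asks=[-]
After op 8 cancel(order #3): fills=none; bids=[#7:6@99 #6:4@97] asks=[-]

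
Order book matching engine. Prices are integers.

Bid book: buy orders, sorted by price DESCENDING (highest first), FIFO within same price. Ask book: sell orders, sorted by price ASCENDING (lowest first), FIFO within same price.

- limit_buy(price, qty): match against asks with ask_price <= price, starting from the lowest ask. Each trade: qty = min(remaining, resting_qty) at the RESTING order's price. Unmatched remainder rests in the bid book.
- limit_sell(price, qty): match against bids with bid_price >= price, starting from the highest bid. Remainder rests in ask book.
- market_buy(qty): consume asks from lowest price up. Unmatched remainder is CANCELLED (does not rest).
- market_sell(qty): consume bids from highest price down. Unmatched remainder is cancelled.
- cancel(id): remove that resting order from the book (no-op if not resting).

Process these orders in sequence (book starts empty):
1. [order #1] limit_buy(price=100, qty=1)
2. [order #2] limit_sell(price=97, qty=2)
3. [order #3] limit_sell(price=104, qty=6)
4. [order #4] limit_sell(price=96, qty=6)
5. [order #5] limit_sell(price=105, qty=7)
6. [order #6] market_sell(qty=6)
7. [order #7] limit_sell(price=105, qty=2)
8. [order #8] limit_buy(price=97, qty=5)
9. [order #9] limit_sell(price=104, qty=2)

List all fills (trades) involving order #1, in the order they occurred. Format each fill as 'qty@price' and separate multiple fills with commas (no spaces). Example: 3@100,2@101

Answer: 1@100

Derivation:
After op 1 [order #1] limit_buy(price=100, qty=1): fills=none; bids=[#1:1@100] asks=[-]
After op 2 [order #2] limit_sell(price=97, qty=2): fills=#1x#2:1@100; bids=[-] asks=[#2:1@97]
After op 3 [order #3] limit_sell(price=104, qty=6): fills=none; bids=[-] asks=[#2:1@97 #3:6@104]
After op 4 [order #4] limit_sell(price=96, qty=6): fills=none; bids=[-] asks=[#4:6@96 #2:1@97 #3:6@104]
After op 5 [order #5] limit_sell(price=105, qty=7): fills=none; bids=[-] asks=[#4:6@96 #2:1@97 #3:6@104 #5:7@105]
After op 6 [order #6] market_sell(qty=6): fills=none; bids=[-] asks=[#4:6@96 #2:1@97 #3:6@104 #5:7@105]
After op 7 [order #7] limit_sell(price=105, qty=2): fills=none; bids=[-] asks=[#4:6@96 #2:1@97 #3:6@104 #5:7@105 #7:2@105]
After op 8 [order #8] limit_buy(price=97, qty=5): fills=#8x#4:5@96; bids=[-] asks=[#4:1@96 #2:1@97 #3:6@104 #5:7@105 #7:2@105]
After op 9 [order #9] limit_sell(price=104, qty=2): fills=none; bids=[-] asks=[#4:1@96 #2:1@97 #3:6@104 #9:2@104 #5:7@105 #7:2@105]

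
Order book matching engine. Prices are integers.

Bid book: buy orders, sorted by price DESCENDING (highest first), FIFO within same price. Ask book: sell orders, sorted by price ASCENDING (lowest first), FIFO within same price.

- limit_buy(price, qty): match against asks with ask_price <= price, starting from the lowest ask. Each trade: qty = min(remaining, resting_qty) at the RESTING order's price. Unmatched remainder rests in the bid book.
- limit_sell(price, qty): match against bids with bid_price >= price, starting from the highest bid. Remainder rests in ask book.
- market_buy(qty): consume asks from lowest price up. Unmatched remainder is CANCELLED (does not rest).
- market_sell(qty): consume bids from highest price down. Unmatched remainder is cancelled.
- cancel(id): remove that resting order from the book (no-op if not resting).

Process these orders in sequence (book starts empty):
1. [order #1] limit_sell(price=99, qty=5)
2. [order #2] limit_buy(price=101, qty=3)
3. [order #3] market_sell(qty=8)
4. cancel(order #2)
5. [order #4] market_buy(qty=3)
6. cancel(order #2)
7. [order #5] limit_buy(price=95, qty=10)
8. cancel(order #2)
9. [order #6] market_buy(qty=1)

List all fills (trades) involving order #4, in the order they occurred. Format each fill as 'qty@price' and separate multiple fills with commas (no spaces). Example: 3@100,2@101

Answer: 2@99

Derivation:
After op 1 [order #1] limit_sell(price=99, qty=5): fills=none; bids=[-] asks=[#1:5@99]
After op 2 [order #2] limit_buy(price=101, qty=3): fills=#2x#1:3@99; bids=[-] asks=[#1:2@99]
After op 3 [order #3] market_sell(qty=8): fills=none; bids=[-] asks=[#1:2@99]
After op 4 cancel(order #2): fills=none; bids=[-] asks=[#1:2@99]
After op 5 [order #4] market_buy(qty=3): fills=#4x#1:2@99; bids=[-] asks=[-]
After op 6 cancel(order #2): fills=none; bids=[-] asks=[-]
After op 7 [order #5] limit_buy(price=95, qty=10): fills=none; bids=[#5:10@95] asks=[-]
After op 8 cancel(order #2): fills=none; bids=[#5:10@95] asks=[-]
After op 9 [order #6] market_buy(qty=1): fills=none; bids=[#5:10@95] asks=[-]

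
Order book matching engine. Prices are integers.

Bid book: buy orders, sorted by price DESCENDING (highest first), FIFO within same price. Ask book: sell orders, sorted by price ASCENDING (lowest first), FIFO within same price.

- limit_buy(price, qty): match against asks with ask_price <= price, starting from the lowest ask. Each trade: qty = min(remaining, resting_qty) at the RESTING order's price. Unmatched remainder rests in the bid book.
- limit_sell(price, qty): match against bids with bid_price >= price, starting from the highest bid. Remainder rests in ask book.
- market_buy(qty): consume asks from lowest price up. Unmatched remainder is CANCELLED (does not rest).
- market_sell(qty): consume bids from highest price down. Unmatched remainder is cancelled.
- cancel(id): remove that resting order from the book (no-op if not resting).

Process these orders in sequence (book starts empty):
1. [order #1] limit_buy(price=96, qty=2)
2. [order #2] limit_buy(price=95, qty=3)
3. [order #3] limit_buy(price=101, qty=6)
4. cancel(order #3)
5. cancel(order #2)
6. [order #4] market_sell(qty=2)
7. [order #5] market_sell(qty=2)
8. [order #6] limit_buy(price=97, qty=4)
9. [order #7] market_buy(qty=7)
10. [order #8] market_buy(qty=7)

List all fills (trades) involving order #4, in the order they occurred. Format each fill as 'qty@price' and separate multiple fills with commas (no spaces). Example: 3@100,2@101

Answer: 2@96

Derivation:
After op 1 [order #1] limit_buy(price=96, qty=2): fills=none; bids=[#1:2@96] asks=[-]
After op 2 [order #2] limit_buy(price=95, qty=3): fills=none; bids=[#1:2@96 #2:3@95] asks=[-]
After op 3 [order #3] limit_buy(price=101, qty=6): fills=none; bids=[#3:6@101 #1:2@96 #2:3@95] asks=[-]
After op 4 cancel(order #3): fills=none; bids=[#1:2@96 #2:3@95] asks=[-]
After op 5 cancel(order #2): fills=none; bids=[#1:2@96] asks=[-]
After op 6 [order #4] market_sell(qty=2): fills=#1x#4:2@96; bids=[-] asks=[-]
After op 7 [order #5] market_sell(qty=2): fills=none; bids=[-] asks=[-]
After op 8 [order #6] limit_buy(price=97, qty=4): fills=none; bids=[#6:4@97] asks=[-]
After op 9 [order #7] market_buy(qty=7): fills=none; bids=[#6:4@97] asks=[-]
After op 10 [order #8] market_buy(qty=7): fills=none; bids=[#6:4@97] asks=[-]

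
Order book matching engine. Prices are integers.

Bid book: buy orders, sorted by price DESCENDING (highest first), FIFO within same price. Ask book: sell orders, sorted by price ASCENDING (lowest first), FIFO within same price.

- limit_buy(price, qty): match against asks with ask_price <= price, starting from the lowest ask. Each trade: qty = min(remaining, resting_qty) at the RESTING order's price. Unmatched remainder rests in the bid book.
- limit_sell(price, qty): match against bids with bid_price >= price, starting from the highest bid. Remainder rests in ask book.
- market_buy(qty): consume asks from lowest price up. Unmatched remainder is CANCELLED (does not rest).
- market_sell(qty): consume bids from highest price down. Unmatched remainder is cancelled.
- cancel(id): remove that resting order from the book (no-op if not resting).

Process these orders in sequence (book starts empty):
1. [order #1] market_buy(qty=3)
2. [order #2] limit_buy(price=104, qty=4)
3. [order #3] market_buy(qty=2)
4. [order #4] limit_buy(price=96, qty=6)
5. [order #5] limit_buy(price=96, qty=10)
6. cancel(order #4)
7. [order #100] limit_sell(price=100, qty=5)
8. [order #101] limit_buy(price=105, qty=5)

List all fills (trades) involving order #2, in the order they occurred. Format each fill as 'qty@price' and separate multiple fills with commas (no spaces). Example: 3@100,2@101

Answer: 4@104

Derivation:
After op 1 [order #1] market_buy(qty=3): fills=none; bids=[-] asks=[-]
After op 2 [order #2] limit_buy(price=104, qty=4): fills=none; bids=[#2:4@104] asks=[-]
After op 3 [order #3] market_buy(qty=2): fills=none; bids=[#2:4@104] asks=[-]
After op 4 [order #4] limit_buy(price=96, qty=6): fills=none; bids=[#2:4@104 #4:6@96] asks=[-]
After op 5 [order #5] limit_buy(price=96, qty=10): fills=none; bids=[#2:4@104 #4:6@96 #5:10@96] asks=[-]
After op 6 cancel(order #4): fills=none; bids=[#2:4@104 #5:10@96] asks=[-]
After op 7 [order #100] limit_sell(price=100, qty=5): fills=#2x#100:4@104; bids=[#5:10@96] asks=[#100:1@100]
After op 8 [order #101] limit_buy(price=105, qty=5): fills=#101x#100:1@100; bids=[#101:4@105 #5:10@96] asks=[-]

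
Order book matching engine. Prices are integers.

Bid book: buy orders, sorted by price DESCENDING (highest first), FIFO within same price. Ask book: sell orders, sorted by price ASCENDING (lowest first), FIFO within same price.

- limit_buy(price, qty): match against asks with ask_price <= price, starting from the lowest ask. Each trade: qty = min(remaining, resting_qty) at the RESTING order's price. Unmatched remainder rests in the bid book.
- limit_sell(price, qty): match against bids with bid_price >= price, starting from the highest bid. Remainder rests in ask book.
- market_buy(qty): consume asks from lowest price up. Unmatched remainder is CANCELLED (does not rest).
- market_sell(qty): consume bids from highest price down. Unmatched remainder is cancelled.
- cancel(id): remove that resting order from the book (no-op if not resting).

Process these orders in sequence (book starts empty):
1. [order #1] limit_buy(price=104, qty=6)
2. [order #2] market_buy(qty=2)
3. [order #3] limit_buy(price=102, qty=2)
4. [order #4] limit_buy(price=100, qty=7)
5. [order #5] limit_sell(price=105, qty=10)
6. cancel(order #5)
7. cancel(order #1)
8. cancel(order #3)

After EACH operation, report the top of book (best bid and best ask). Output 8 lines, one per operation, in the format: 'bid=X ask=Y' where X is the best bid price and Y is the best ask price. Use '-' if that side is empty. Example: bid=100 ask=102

After op 1 [order #1] limit_buy(price=104, qty=6): fills=none; bids=[#1:6@104] asks=[-]
After op 2 [order #2] market_buy(qty=2): fills=none; bids=[#1:6@104] asks=[-]
After op 3 [order #3] limit_buy(price=102, qty=2): fills=none; bids=[#1:6@104 #3:2@102] asks=[-]
After op 4 [order #4] limit_buy(price=100, qty=7): fills=none; bids=[#1:6@104 #3:2@102 #4:7@100] asks=[-]
After op 5 [order #5] limit_sell(price=105, qty=10): fills=none; bids=[#1:6@104 #3:2@102 #4:7@100] asks=[#5:10@105]
After op 6 cancel(order #5): fills=none; bids=[#1:6@104 #3:2@102 #4:7@100] asks=[-]
After op 7 cancel(order #1): fills=none; bids=[#3:2@102 #4:7@100] asks=[-]
After op 8 cancel(order #3): fills=none; bids=[#4:7@100] asks=[-]

Answer: bid=104 ask=-
bid=104 ask=-
bid=104 ask=-
bid=104 ask=-
bid=104 ask=105
bid=104 ask=-
bid=102 ask=-
bid=100 ask=-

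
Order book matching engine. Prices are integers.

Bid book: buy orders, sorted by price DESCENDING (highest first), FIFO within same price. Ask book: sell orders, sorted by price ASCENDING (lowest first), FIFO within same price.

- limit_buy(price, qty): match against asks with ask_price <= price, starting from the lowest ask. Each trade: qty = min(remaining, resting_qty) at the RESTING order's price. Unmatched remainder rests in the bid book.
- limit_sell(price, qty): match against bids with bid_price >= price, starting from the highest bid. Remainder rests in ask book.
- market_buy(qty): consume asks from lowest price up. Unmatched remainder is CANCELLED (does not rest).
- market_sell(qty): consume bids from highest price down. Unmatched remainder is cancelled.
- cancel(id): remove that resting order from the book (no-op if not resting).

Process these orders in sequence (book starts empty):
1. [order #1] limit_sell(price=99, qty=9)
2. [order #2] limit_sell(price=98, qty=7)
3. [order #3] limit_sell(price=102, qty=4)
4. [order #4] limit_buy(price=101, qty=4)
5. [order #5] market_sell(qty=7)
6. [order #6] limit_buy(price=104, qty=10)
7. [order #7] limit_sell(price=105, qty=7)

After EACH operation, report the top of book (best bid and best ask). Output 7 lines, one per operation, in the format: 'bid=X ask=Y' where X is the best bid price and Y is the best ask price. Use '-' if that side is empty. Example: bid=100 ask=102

After op 1 [order #1] limit_sell(price=99, qty=9): fills=none; bids=[-] asks=[#1:9@99]
After op 2 [order #2] limit_sell(price=98, qty=7): fills=none; bids=[-] asks=[#2:7@98 #1:9@99]
After op 3 [order #3] limit_sell(price=102, qty=4): fills=none; bids=[-] asks=[#2:7@98 #1:9@99 #3:4@102]
After op 4 [order #4] limit_buy(price=101, qty=4): fills=#4x#2:4@98; bids=[-] asks=[#2:3@98 #1:9@99 #3:4@102]
After op 5 [order #5] market_sell(qty=7): fills=none; bids=[-] asks=[#2:3@98 #1:9@99 #3:4@102]
After op 6 [order #6] limit_buy(price=104, qty=10): fills=#6x#2:3@98 #6x#1:7@99; bids=[-] asks=[#1:2@99 #3:4@102]
After op 7 [order #7] limit_sell(price=105, qty=7): fills=none; bids=[-] asks=[#1:2@99 #3:4@102 #7:7@105]

Answer: bid=- ask=99
bid=- ask=98
bid=- ask=98
bid=- ask=98
bid=- ask=98
bid=- ask=99
bid=- ask=99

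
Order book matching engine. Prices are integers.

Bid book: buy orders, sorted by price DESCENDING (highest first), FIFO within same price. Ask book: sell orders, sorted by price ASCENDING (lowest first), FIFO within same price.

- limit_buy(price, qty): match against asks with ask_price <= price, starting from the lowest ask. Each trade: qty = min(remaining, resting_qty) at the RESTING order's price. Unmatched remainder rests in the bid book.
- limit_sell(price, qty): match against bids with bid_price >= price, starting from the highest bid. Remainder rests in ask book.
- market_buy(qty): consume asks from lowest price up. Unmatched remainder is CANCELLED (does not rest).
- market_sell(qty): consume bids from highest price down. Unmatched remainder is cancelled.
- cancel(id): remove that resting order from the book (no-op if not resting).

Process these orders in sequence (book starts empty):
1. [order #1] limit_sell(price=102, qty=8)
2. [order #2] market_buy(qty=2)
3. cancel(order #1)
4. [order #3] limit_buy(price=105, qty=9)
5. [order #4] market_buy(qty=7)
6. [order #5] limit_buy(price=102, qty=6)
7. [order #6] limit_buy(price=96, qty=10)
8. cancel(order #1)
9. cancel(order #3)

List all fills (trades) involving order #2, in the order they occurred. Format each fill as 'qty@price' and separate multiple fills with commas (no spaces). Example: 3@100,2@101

Answer: 2@102

Derivation:
After op 1 [order #1] limit_sell(price=102, qty=8): fills=none; bids=[-] asks=[#1:8@102]
After op 2 [order #2] market_buy(qty=2): fills=#2x#1:2@102; bids=[-] asks=[#1:6@102]
After op 3 cancel(order #1): fills=none; bids=[-] asks=[-]
After op 4 [order #3] limit_buy(price=105, qty=9): fills=none; bids=[#3:9@105] asks=[-]
After op 5 [order #4] market_buy(qty=7): fills=none; bids=[#3:9@105] asks=[-]
After op 6 [order #5] limit_buy(price=102, qty=6): fills=none; bids=[#3:9@105 #5:6@102] asks=[-]
After op 7 [order #6] limit_buy(price=96, qty=10): fills=none; bids=[#3:9@105 #5:6@102 #6:10@96] asks=[-]
After op 8 cancel(order #1): fills=none; bids=[#3:9@105 #5:6@102 #6:10@96] asks=[-]
After op 9 cancel(order #3): fills=none; bids=[#5:6@102 #6:10@96] asks=[-]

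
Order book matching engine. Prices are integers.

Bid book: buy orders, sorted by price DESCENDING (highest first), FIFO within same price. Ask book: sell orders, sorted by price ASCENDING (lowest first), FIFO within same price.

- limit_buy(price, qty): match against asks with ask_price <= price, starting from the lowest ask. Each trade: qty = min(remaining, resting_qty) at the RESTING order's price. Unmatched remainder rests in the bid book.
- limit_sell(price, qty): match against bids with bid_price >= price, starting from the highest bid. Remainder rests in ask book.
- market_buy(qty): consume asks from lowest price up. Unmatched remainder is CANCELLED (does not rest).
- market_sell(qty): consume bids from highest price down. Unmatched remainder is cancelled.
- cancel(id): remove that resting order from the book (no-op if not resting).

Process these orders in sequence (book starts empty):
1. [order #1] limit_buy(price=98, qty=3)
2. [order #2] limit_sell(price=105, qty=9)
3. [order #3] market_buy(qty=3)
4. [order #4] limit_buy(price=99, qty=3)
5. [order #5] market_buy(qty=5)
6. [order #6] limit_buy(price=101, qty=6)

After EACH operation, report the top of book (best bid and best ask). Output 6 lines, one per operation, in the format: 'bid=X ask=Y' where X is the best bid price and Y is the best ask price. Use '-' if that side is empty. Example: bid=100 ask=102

Answer: bid=98 ask=-
bid=98 ask=105
bid=98 ask=105
bid=99 ask=105
bid=99 ask=105
bid=101 ask=105

Derivation:
After op 1 [order #1] limit_buy(price=98, qty=3): fills=none; bids=[#1:3@98] asks=[-]
After op 2 [order #2] limit_sell(price=105, qty=9): fills=none; bids=[#1:3@98] asks=[#2:9@105]
After op 3 [order #3] market_buy(qty=3): fills=#3x#2:3@105; bids=[#1:3@98] asks=[#2:6@105]
After op 4 [order #4] limit_buy(price=99, qty=3): fills=none; bids=[#4:3@99 #1:3@98] asks=[#2:6@105]
After op 5 [order #5] market_buy(qty=5): fills=#5x#2:5@105; bids=[#4:3@99 #1:3@98] asks=[#2:1@105]
After op 6 [order #6] limit_buy(price=101, qty=6): fills=none; bids=[#6:6@101 #4:3@99 #1:3@98] asks=[#2:1@105]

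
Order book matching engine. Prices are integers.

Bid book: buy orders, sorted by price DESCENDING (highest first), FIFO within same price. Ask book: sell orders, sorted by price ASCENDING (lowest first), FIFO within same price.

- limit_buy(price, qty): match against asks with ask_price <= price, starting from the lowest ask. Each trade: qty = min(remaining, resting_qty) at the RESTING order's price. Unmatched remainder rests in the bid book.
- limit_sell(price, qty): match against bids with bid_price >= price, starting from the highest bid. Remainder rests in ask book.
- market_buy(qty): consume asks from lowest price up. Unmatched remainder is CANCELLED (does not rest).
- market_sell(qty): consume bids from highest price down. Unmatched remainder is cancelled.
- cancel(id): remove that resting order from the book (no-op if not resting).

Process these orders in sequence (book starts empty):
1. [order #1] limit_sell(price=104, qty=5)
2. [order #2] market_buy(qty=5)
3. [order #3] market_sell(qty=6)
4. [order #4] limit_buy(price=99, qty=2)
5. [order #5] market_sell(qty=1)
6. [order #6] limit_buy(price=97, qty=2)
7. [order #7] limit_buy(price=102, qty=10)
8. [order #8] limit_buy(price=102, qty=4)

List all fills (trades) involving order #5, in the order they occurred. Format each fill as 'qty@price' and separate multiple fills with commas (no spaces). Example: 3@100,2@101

After op 1 [order #1] limit_sell(price=104, qty=5): fills=none; bids=[-] asks=[#1:5@104]
After op 2 [order #2] market_buy(qty=5): fills=#2x#1:5@104; bids=[-] asks=[-]
After op 3 [order #3] market_sell(qty=6): fills=none; bids=[-] asks=[-]
After op 4 [order #4] limit_buy(price=99, qty=2): fills=none; bids=[#4:2@99] asks=[-]
After op 5 [order #5] market_sell(qty=1): fills=#4x#5:1@99; bids=[#4:1@99] asks=[-]
After op 6 [order #6] limit_buy(price=97, qty=2): fills=none; bids=[#4:1@99 #6:2@97] asks=[-]
After op 7 [order #7] limit_buy(price=102, qty=10): fills=none; bids=[#7:10@102 #4:1@99 #6:2@97] asks=[-]
After op 8 [order #8] limit_buy(price=102, qty=4): fills=none; bids=[#7:10@102 #8:4@102 #4:1@99 #6:2@97] asks=[-]

Answer: 1@99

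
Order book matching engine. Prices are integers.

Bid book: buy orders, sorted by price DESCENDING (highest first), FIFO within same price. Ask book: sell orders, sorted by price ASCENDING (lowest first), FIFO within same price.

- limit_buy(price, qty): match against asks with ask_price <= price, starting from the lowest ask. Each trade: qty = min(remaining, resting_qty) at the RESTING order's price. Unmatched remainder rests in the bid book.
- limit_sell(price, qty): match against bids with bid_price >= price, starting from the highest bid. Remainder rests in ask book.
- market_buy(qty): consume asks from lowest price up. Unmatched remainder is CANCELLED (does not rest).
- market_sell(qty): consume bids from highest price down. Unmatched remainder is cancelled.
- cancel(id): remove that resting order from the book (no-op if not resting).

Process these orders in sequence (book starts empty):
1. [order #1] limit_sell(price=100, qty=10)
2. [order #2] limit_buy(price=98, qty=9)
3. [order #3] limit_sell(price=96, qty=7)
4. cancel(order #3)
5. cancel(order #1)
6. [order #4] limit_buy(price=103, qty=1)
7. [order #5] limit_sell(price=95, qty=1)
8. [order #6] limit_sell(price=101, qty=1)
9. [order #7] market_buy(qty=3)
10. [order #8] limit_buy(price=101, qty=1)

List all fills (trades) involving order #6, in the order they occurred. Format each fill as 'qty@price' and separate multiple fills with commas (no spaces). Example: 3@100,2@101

After op 1 [order #1] limit_sell(price=100, qty=10): fills=none; bids=[-] asks=[#1:10@100]
After op 2 [order #2] limit_buy(price=98, qty=9): fills=none; bids=[#2:9@98] asks=[#1:10@100]
After op 3 [order #3] limit_sell(price=96, qty=7): fills=#2x#3:7@98; bids=[#2:2@98] asks=[#1:10@100]
After op 4 cancel(order #3): fills=none; bids=[#2:2@98] asks=[#1:10@100]
After op 5 cancel(order #1): fills=none; bids=[#2:2@98] asks=[-]
After op 6 [order #4] limit_buy(price=103, qty=1): fills=none; bids=[#4:1@103 #2:2@98] asks=[-]
After op 7 [order #5] limit_sell(price=95, qty=1): fills=#4x#5:1@103; bids=[#2:2@98] asks=[-]
After op 8 [order #6] limit_sell(price=101, qty=1): fills=none; bids=[#2:2@98] asks=[#6:1@101]
After op 9 [order #7] market_buy(qty=3): fills=#7x#6:1@101; bids=[#2:2@98] asks=[-]
After op 10 [order #8] limit_buy(price=101, qty=1): fills=none; bids=[#8:1@101 #2:2@98] asks=[-]

Answer: 1@101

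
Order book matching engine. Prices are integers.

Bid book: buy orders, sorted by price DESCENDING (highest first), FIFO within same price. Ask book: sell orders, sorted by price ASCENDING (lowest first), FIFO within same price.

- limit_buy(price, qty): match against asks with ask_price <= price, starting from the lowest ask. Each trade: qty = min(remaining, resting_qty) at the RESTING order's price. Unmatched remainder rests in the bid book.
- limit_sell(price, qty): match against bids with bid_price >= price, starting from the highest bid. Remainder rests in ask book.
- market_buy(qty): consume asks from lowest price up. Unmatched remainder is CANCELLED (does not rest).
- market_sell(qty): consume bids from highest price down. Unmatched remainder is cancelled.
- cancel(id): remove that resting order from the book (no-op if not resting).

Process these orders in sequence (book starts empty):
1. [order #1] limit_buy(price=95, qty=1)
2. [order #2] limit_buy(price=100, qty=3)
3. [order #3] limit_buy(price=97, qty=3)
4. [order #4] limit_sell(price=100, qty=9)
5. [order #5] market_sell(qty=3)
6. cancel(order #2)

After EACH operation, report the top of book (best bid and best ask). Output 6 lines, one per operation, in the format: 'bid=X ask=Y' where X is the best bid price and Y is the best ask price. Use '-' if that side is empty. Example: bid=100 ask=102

Answer: bid=95 ask=-
bid=100 ask=-
bid=100 ask=-
bid=97 ask=100
bid=95 ask=100
bid=95 ask=100

Derivation:
After op 1 [order #1] limit_buy(price=95, qty=1): fills=none; bids=[#1:1@95] asks=[-]
After op 2 [order #2] limit_buy(price=100, qty=3): fills=none; bids=[#2:3@100 #1:1@95] asks=[-]
After op 3 [order #3] limit_buy(price=97, qty=3): fills=none; bids=[#2:3@100 #3:3@97 #1:1@95] asks=[-]
After op 4 [order #4] limit_sell(price=100, qty=9): fills=#2x#4:3@100; bids=[#3:3@97 #1:1@95] asks=[#4:6@100]
After op 5 [order #5] market_sell(qty=3): fills=#3x#5:3@97; bids=[#1:1@95] asks=[#4:6@100]
After op 6 cancel(order #2): fills=none; bids=[#1:1@95] asks=[#4:6@100]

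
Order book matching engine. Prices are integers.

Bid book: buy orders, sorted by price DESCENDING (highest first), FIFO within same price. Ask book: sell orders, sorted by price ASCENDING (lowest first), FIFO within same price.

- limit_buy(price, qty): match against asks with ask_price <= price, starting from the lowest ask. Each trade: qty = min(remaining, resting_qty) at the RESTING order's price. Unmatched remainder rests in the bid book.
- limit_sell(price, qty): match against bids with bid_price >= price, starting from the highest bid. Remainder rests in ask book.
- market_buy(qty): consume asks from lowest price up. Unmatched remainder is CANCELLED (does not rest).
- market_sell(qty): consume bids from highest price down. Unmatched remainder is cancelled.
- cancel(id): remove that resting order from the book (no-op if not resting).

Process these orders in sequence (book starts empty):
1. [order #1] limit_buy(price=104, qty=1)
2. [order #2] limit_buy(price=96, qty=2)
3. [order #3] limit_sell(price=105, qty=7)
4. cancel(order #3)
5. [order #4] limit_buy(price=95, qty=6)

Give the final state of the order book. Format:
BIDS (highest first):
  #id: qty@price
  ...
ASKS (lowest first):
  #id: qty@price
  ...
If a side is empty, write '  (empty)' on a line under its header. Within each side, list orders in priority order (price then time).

Answer: BIDS (highest first):
  #1: 1@104
  #2: 2@96
  #4: 6@95
ASKS (lowest first):
  (empty)

Derivation:
After op 1 [order #1] limit_buy(price=104, qty=1): fills=none; bids=[#1:1@104] asks=[-]
After op 2 [order #2] limit_buy(price=96, qty=2): fills=none; bids=[#1:1@104 #2:2@96] asks=[-]
After op 3 [order #3] limit_sell(price=105, qty=7): fills=none; bids=[#1:1@104 #2:2@96] asks=[#3:7@105]
After op 4 cancel(order #3): fills=none; bids=[#1:1@104 #2:2@96] asks=[-]
After op 5 [order #4] limit_buy(price=95, qty=6): fills=none; bids=[#1:1@104 #2:2@96 #4:6@95] asks=[-]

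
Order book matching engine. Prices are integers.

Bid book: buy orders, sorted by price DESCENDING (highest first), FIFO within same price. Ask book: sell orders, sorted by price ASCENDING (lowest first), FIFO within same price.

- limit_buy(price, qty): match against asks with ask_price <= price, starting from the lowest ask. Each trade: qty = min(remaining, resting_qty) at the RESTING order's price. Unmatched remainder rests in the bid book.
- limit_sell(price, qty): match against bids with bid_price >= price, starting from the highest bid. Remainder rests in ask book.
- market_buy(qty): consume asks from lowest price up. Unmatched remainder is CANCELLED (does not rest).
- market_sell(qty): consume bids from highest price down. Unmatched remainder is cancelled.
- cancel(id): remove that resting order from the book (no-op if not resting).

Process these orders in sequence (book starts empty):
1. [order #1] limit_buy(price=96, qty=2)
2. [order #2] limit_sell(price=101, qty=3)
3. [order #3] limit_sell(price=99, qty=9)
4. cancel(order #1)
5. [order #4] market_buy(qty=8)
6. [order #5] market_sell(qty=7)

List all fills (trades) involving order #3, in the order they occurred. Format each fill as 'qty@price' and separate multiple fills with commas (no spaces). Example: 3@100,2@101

After op 1 [order #1] limit_buy(price=96, qty=2): fills=none; bids=[#1:2@96] asks=[-]
After op 2 [order #2] limit_sell(price=101, qty=3): fills=none; bids=[#1:2@96] asks=[#2:3@101]
After op 3 [order #3] limit_sell(price=99, qty=9): fills=none; bids=[#1:2@96] asks=[#3:9@99 #2:3@101]
After op 4 cancel(order #1): fills=none; bids=[-] asks=[#3:9@99 #2:3@101]
After op 5 [order #4] market_buy(qty=8): fills=#4x#3:8@99; bids=[-] asks=[#3:1@99 #2:3@101]
After op 6 [order #5] market_sell(qty=7): fills=none; bids=[-] asks=[#3:1@99 #2:3@101]

Answer: 8@99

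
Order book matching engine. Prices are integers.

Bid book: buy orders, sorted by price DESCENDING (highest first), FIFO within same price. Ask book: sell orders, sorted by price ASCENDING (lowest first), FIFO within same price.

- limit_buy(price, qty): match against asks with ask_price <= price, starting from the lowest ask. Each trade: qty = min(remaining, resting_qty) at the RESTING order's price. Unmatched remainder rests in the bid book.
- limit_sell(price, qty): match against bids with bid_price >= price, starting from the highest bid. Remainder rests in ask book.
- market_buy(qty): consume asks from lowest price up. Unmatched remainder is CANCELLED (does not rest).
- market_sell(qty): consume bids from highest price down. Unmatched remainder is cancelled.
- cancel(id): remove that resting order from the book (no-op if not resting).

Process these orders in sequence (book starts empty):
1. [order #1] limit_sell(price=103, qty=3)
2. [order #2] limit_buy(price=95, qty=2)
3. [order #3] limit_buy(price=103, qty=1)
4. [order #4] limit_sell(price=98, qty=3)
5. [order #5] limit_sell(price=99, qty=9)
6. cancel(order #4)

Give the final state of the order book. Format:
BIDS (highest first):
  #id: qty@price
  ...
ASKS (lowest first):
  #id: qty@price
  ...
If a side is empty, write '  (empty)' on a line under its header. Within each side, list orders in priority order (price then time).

After op 1 [order #1] limit_sell(price=103, qty=3): fills=none; bids=[-] asks=[#1:3@103]
After op 2 [order #2] limit_buy(price=95, qty=2): fills=none; bids=[#2:2@95] asks=[#1:3@103]
After op 3 [order #3] limit_buy(price=103, qty=1): fills=#3x#1:1@103; bids=[#2:2@95] asks=[#1:2@103]
After op 4 [order #4] limit_sell(price=98, qty=3): fills=none; bids=[#2:2@95] asks=[#4:3@98 #1:2@103]
After op 5 [order #5] limit_sell(price=99, qty=9): fills=none; bids=[#2:2@95] asks=[#4:3@98 #5:9@99 #1:2@103]
After op 6 cancel(order #4): fills=none; bids=[#2:2@95] asks=[#5:9@99 #1:2@103]

Answer: BIDS (highest first):
  #2: 2@95
ASKS (lowest first):
  #5: 9@99
  #1: 2@103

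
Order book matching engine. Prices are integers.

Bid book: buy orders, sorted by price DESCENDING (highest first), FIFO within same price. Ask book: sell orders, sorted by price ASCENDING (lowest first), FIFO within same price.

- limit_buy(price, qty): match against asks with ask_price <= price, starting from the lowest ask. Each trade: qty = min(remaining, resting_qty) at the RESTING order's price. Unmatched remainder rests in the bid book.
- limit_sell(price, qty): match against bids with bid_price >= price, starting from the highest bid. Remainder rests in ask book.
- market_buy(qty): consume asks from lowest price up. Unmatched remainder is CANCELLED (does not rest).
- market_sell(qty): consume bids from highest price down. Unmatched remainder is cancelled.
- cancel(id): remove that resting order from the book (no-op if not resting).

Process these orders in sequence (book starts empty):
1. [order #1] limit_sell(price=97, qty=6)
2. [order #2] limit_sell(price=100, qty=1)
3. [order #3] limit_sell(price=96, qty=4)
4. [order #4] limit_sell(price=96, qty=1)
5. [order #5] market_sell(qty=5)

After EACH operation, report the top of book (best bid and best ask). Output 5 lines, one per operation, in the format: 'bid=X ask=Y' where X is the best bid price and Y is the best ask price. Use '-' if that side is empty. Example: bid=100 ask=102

After op 1 [order #1] limit_sell(price=97, qty=6): fills=none; bids=[-] asks=[#1:6@97]
After op 2 [order #2] limit_sell(price=100, qty=1): fills=none; bids=[-] asks=[#1:6@97 #2:1@100]
After op 3 [order #3] limit_sell(price=96, qty=4): fills=none; bids=[-] asks=[#3:4@96 #1:6@97 #2:1@100]
After op 4 [order #4] limit_sell(price=96, qty=1): fills=none; bids=[-] asks=[#3:4@96 #4:1@96 #1:6@97 #2:1@100]
After op 5 [order #5] market_sell(qty=5): fills=none; bids=[-] asks=[#3:4@96 #4:1@96 #1:6@97 #2:1@100]

Answer: bid=- ask=97
bid=- ask=97
bid=- ask=96
bid=- ask=96
bid=- ask=96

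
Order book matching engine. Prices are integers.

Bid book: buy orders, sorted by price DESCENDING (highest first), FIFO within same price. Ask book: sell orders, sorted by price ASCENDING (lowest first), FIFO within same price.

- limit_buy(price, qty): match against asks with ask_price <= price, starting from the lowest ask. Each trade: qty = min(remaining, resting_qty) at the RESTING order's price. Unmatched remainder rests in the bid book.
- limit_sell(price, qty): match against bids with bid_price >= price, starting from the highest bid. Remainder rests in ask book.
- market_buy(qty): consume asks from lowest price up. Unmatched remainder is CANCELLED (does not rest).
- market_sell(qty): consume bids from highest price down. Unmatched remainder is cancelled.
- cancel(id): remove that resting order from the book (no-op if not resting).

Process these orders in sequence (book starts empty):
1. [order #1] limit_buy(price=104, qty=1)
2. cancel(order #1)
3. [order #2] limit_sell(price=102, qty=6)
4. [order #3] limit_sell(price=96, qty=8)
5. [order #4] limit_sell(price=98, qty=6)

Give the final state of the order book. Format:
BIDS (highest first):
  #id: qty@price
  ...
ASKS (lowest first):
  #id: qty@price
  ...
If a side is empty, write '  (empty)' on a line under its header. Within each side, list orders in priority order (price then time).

After op 1 [order #1] limit_buy(price=104, qty=1): fills=none; bids=[#1:1@104] asks=[-]
After op 2 cancel(order #1): fills=none; bids=[-] asks=[-]
After op 3 [order #2] limit_sell(price=102, qty=6): fills=none; bids=[-] asks=[#2:6@102]
After op 4 [order #3] limit_sell(price=96, qty=8): fills=none; bids=[-] asks=[#3:8@96 #2:6@102]
After op 5 [order #4] limit_sell(price=98, qty=6): fills=none; bids=[-] asks=[#3:8@96 #4:6@98 #2:6@102]

Answer: BIDS (highest first):
  (empty)
ASKS (lowest first):
  #3: 8@96
  #4: 6@98
  #2: 6@102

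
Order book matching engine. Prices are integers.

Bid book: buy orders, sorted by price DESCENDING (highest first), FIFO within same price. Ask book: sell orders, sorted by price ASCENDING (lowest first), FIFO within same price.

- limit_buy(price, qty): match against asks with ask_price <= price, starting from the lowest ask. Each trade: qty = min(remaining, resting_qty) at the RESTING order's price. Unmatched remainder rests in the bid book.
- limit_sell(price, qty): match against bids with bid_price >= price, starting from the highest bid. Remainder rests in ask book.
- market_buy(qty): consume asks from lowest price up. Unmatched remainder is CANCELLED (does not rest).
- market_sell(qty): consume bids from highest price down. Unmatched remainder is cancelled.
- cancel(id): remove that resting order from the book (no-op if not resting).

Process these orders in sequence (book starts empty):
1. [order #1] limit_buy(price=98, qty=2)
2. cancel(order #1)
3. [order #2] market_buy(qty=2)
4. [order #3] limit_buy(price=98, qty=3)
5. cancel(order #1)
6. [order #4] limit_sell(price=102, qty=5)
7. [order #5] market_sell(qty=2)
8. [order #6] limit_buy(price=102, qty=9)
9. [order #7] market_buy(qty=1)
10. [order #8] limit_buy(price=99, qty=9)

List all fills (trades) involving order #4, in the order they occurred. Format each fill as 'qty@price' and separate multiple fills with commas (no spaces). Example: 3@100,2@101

Answer: 5@102

Derivation:
After op 1 [order #1] limit_buy(price=98, qty=2): fills=none; bids=[#1:2@98] asks=[-]
After op 2 cancel(order #1): fills=none; bids=[-] asks=[-]
After op 3 [order #2] market_buy(qty=2): fills=none; bids=[-] asks=[-]
After op 4 [order #3] limit_buy(price=98, qty=3): fills=none; bids=[#3:3@98] asks=[-]
After op 5 cancel(order #1): fills=none; bids=[#3:3@98] asks=[-]
After op 6 [order #4] limit_sell(price=102, qty=5): fills=none; bids=[#3:3@98] asks=[#4:5@102]
After op 7 [order #5] market_sell(qty=2): fills=#3x#5:2@98; bids=[#3:1@98] asks=[#4:5@102]
After op 8 [order #6] limit_buy(price=102, qty=9): fills=#6x#4:5@102; bids=[#6:4@102 #3:1@98] asks=[-]
After op 9 [order #7] market_buy(qty=1): fills=none; bids=[#6:4@102 #3:1@98] asks=[-]
After op 10 [order #8] limit_buy(price=99, qty=9): fills=none; bids=[#6:4@102 #8:9@99 #3:1@98] asks=[-]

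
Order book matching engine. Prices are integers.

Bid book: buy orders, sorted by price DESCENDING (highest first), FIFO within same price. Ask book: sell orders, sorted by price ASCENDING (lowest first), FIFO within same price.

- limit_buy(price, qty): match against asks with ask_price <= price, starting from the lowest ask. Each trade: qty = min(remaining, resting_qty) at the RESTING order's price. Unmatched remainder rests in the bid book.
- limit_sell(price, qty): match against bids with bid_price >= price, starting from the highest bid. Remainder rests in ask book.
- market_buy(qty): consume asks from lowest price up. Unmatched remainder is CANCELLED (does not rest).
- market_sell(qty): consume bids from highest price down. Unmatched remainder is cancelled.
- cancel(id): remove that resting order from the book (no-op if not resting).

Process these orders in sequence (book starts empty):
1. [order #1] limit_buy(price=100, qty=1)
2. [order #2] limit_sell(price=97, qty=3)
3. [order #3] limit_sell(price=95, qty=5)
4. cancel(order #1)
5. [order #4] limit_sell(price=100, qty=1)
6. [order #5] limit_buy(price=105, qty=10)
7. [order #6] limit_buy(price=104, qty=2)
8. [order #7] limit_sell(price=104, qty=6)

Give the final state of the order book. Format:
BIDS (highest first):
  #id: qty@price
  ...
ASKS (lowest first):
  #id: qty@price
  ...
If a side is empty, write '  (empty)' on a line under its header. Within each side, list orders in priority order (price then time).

Answer: BIDS (highest first):
  (empty)
ASKS (lowest first):
  #7: 2@104

Derivation:
After op 1 [order #1] limit_buy(price=100, qty=1): fills=none; bids=[#1:1@100] asks=[-]
After op 2 [order #2] limit_sell(price=97, qty=3): fills=#1x#2:1@100; bids=[-] asks=[#2:2@97]
After op 3 [order #3] limit_sell(price=95, qty=5): fills=none; bids=[-] asks=[#3:5@95 #2:2@97]
After op 4 cancel(order #1): fills=none; bids=[-] asks=[#3:5@95 #2:2@97]
After op 5 [order #4] limit_sell(price=100, qty=1): fills=none; bids=[-] asks=[#3:5@95 #2:2@97 #4:1@100]
After op 6 [order #5] limit_buy(price=105, qty=10): fills=#5x#3:5@95 #5x#2:2@97 #5x#4:1@100; bids=[#5:2@105] asks=[-]
After op 7 [order #6] limit_buy(price=104, qty=2): fills=none; bids=[#5:2@105 #6:2@104] asks=[-]
After op 8 [order #7] limit_sell(price=104, qty=6): fills=#5x#7:2@105 #6x#7:2@104; bids=[-] asks=[#7:2@104]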